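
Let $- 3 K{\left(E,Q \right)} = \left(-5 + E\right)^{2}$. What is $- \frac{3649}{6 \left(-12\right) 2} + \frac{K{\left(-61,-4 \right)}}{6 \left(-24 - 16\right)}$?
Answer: $\frac{22601}{720} \approx 31.39$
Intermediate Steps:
$K{\left(E,Q \right)} = - \frac{\left(-5 + E\right)^{2}}{3}$
$- \frac{3649}{6 \left(-12\right) 2} + \frac{K{\left(-61,-4 \right)}}{6 \left(-24 - 16\right)} = - \frac{3649}{6 \left(-12\right) 2} + \frac{\left(- \frac{1}{3}\right) \left(-5 - 61\right)^{2}}{6 \left(-24 - 16\right)} = - \frac{3649}{\left(-72\right) 2} + \frac{\left(- \frac{1}{3}\right) \left(-66\right)^{2}}{6 \left(-40\right)} = - \frac{3649}{-144} + \frac{\left(- \frac{1}{3}\right) 4356}{-240} = \left(-3649\right) \left(- \frac{1}{144}\right) - - \frac{121}{20} = \frac{3649}{144} + \frac{121}{20} = \frac{22601}{720}$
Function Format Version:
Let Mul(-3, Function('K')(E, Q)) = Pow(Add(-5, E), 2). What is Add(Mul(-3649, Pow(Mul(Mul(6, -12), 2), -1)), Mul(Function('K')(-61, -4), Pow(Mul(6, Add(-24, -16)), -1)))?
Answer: Rational(22601, 720) ≈ 31.390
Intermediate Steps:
Function('K')(E, Q) = Mul(Rational(-1, 3), Pow(Add(-5, E), 2))
Add(Mul(-3649, Pow(Mul(Mul(6, -12), 2), -1)), Mul(Function('K')(-61, -4), Pow(Mul(6, Add(-24, -16)), -1))) = Add(Mul(-3649, Pow(Mul(Mul(6, -12), 2), -1)), Mul(Mul(Rational(-1, 3), Pow(Add(-5, -61), 2)), Pow(Mul(6, Add(-24, -16)), -1))) = Add(Mul(-3649, Pow(Mul(-72, 2), -1)), Mul(Mul(Rational(-1, 3), Pow(-66, 2)), Pow(Mul(6, -40), -1))) = Add(Mul(-3649, Pow(-144, -1)), Mul(Mul(Rational(-1, 3), 4356), Pow(-240, -1))) = Add(Mul(-3649, Rational(-1, 144)), Mul(-1452, Rational(-1, 240))) = Add(Rational(3649, 144), Rational(121, 20)) = Rational(22601, 720)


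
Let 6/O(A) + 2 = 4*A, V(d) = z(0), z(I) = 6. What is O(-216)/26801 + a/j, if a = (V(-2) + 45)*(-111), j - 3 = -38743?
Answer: 65694843393/449571230420 ≈ 0.14613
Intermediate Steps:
j = -38740 (j = 3 - 38743 = -38740)
V(d) = 6
a = -5661 (a = (6 + 45)*(-111) = 51*(-111) = -5661)
O(A) = 6/(-2 + 4*A)
O(-216)/26801 + a/j = (3/(-1 + 2*(-216)))/26801 - 5661/(-38740) = (3/(-1 - 432))*(1/26801) - 5661*(-1/38740) = (3/(-433))*(1/26801) + 5661/38740 = (3*(-1/433))*(1/26801) + 5661/38740 = -3/433*1/26801 + 5661/38740 = -3/11604833 + 5661/38740 = 65694843393/449571230420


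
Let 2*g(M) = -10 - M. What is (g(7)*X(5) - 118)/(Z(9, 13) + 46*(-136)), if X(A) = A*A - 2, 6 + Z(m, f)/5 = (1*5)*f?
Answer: 209/3974 ≈ 0.052592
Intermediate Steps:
Z(m, f) = -30 + 25*f (Z(m, f) = -30 + 5*((1*5)*f) = -30 + 5*(5*f) = -30 + 25*f)
g(M) = -5 - M/2 (g(M) = (-10 - M)/2 = -5 - M/2)
X(A) = -2 + A**2 (X(A) = A**2 - 2 = -2 + A**2)
(g(7)*X(5) - 118)/(Z(9, 13) + 46*(-136)) = ((-5 - 1/2*7)*(-2 + 5**2) - 118)/((-30 + 25*13) + 46*(-136)) = ((-5 - 7/2)*(-2 + 25) - 118)/((-30 + 325) - 6256) = (-17/2*23 - 118)/(295 - 6256) = (-391/2 - 118)/(-5961) = -627/2*(-1/5961) = 209/3974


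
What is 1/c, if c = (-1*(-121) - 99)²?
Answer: 1/484 ≈ 0.0020661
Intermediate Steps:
c = 484 (c = (121 - 99)² = 22² = 484)
1/c = 1/484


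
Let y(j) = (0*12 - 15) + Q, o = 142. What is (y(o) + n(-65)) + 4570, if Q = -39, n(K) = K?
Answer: 4451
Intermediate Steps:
y(j) = -54 (y(j) = (0*12 - 15) - 39 = (0 - 15) - 39 = -15 - 39 = -54)
(y(o) + n(-65)) + 4570 = (-54 - 65) + 4570 = -119 + 4570 = 4451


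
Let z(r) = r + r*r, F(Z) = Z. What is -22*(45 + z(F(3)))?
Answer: -1254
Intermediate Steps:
z(r) = r + r**2
-22*(45 + z(F(3))) = -22*(45 + 3*(1 + 3)) = -22*(45 + 3*4) = -22*(45 + 12) = -22*57 = -1254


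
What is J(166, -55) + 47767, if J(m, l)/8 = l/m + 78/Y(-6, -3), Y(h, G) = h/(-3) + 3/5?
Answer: 3984361/83 ≈ 48004.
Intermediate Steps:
Y(h, G) = 3/5 - h/3 (Y(h, G) = h*(-1/3) + 3*(1/5) = -h/3 + 3/5 = 3/5 - h/3)
J(m, l) = 240 + 8*l/m (J(m, l) = 8*(l/m + 78/(3/5 - 1/3*(-6))) = 8*(l/m + 78/(3/5 + 2)) = 8*(l/m + 78/(13/5)) = 8*(l/m + 78*(5/13)) = 8*(l/m + 30) = 8*(30 + l/m) = 240 + 8*l/m)
J(166, -55) + 47767 = (240 + 8*(-55)/166) + 47767 = (240 + 8*(-55)*(1/166)) + 47767 = (240 - 220/83) + 47767 = 19700/83 + 47767 = 3984361/83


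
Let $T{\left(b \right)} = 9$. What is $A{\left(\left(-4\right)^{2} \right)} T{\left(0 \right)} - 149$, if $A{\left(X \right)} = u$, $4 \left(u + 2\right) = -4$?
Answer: $-176$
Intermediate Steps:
$u = -3$ ($u = -2 + \frac{1}{4} \left(-4\right) = -2 - 1 = -3$)
$A{\left(X \right)} = -3$
$A{\left(\left(-4\right)^{2} \right)} T{\left(0 \right)} - 149 = \left(-3\right) 9 - 149 = -27 - 149 = -176$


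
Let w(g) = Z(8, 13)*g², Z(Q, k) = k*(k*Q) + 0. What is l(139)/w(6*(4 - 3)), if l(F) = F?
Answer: 139/48672 ≈ 0.0028559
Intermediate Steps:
Z(Q, k) = Q*k² (Z(Q, k) = k*(Q*k) + 0 = Q*k² + 0 = Q*k²)
w(g) = 1352*g² (w(g) = (8*13²)*g² = (8*169)*g² = 1352*g²)
l(139)/w(6*(4 - 3)) = 139/((1352*(6*(4 - 3))²)) = 139/((1352*(6*1)²)) = 139/((1352*6²)) = 139/((1352*36)) = 139/48672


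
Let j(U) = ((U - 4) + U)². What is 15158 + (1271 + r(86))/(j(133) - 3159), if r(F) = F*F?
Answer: 992630297/65485 ≈ 15158.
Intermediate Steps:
r(F) = F²
j(U) = (-4 + 2*U)² (j(U) = ((-4 + U) + U)² = (-4 + 2*U)²)
15158 + (1271 + r(86))/(j(133) - 3159) = 15158 + (1271 + 86²)/(4*(-2 + 133)² - 3159) = 15158 + (1271 + 7396)/(4*131² - 3159) = 15158 + 8667/(4*17161 - 3159) = 15158 + 8667/(68644 - 3159) = 15158 + 8667/65485 = 992630297/65485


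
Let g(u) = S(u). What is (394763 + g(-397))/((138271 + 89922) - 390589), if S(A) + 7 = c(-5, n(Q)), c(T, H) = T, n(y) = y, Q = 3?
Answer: -394751/162396 ≈ -2.4308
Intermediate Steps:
S(A) = -12 (S(A) = -7 - 5 = -12)
g(u) = -12
(394763 + g(-397))/((138271 + 89922) - 390589) = (394763 - 12)/((138271 + 89922) - 390589) = 394751/(228193 - 390589) = 394751/(-162396) = 394751*(-1/162396) = -394751/162396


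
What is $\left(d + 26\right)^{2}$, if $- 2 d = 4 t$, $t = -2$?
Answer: $900$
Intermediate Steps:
$d = 4$ ($d = - \frac{4 \left(-2\right)}{2} = \left(- \frac{1}{2}\right) \left(-8\right) = 4$)
$\left(d + 26\right)^{2} = \left(4 + 26\right)^{2} = 30^{2} = 900$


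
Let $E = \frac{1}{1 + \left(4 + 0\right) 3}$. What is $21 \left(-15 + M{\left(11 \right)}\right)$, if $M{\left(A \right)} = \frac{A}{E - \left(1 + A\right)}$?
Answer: $- \frac{51828}{155} \approx -334.37$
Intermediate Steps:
$E = \frac{1}{13}$ ($E = \frac{1}{1 + 4 \cdot 3} = \frac{1}{1 + 12} = \frac{1}{13} \approx 0.076923$)
$M{\left(A \right)} = \frac{A}{- \frac{12}{13} - A}$ ($M{\left(A \right)} = \frac{A}{\frac{1}{13} - \left(1 + A\right)} = \frac{A}{- \frac{12}{13} - A}$)
$21 \left(-15 + M{\left(11 \right)}\right) = 21 \left(-15 - \frac{143}{12 + 13 \cdot 11}\right) = 21 \left(-15 - \frac{143}{12 + 143}\right) = 21 \left(-15 - \frac{143}{155}\right) = 21 \left(- \frac{2468}{155}\right) = - \frac{51828}{155}$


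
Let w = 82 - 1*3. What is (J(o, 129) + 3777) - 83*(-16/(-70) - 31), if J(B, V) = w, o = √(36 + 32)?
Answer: 224351/35 ≈ 6410.0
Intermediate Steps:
w = 79 (w = 82 - 3 = 79)
o = 2*√17 (o = √68 = 2*√17 ≈ 8.2462)
J(B, V) = 79
(J(o, 129) + 3777) - 83*(-16/(-70) - 31) = (79 + 3777) - 83*(-16/(-70) - 31) = 3856 - 83*(-16*(-1/70) - 31) = 3856 - 83*(8/35 - 31) = 3856 - 83*(-1077/35) = 3856 + 89391/35 = 224351/35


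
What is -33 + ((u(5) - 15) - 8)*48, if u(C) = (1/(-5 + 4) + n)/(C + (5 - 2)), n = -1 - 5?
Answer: -1179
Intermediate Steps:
n = -6
u(C) = -7/(3 + C) (u(C) = (1/(-5 + 4) - 6)/(C + (5 - 2)) = (1/(-1) - 6)/(C + 3) = (-1 - 6)/(3 + C) = -7/(3 + C))
-33 + ((u(5) - 15) - 8)*48 = -33 + ((-7/(3 + 5) - 15) - 8)*48 = -33 + ((-7/8 - 15) - 8)*48 = -33 + (-127/8 - 8)*48 = -33 - 191/8*48 = -33 - 1146 = -1179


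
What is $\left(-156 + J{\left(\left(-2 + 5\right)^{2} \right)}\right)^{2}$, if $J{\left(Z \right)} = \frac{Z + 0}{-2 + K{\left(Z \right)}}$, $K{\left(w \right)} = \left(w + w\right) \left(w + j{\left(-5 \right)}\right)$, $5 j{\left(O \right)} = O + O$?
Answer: $\frac{373842225}{15376} \approx 24313.0$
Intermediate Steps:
$j{\left(O \right)} = \frac{2 O}{5}$ ($j{\left(O \right)} = \frac{O + O}{5} = \frac{2 O}{5}$)
$K{\left(w \right)} = 2 w \left(-2 + w\right)$ ($K{\left(w \right)} = \left(w + w\right) \left(w + \frac{2}{5} \left(-5\right)\right) = 2 w \left(w - 2\right) = 2 w \left(-2 + w\right)$)
$J{\left(Z \right)} = \frac{Z}{-2 + 2 Z \left(-2 + Z\right)}$ ($J{\left(Z \right)} = \frac{Z + 0}{-2 + 2 Z \left(-2 + Z\right)} = \frac{Z}{-2 + 2 Z \left(-2 + Z\right)}$)
$\left(-156 + J{\left(\left(-2 + 5\right)^{2} \right)}\right)^{2} = \left(-156 + \frac{\left(-2 + 5\right)^{2}}{2 \left(-1 + \left(-2 + 5\right)^{2} \left(-2 + \left(-2 + 5\right)^{2}\right)\right)}\right)^{2} = \left(-156 + \frac{3^{2}}{2 \left(-1 + 3^{2} \left(-2 + 3^{2}\right)\right)}\right)^{2} = \left(-156 + \frac{1}{2} \cdot 9 \frac{1}{-1 + 9 \left(-2 + 9\right)}\right)^{2} = \left(-156 + \frac{1}{2} \cdot 9 \frac{1}{-1 + 9 \cdot 7}\right)^{2} = \left(-156 + \frac{1}{2} \cdot 9 \frac{1}{-1 + 63}\right)^{2} = \left(-156 + \frac{1}{2} \cdot 9 \cdot \frac{1}{62}\right)^{2} = \left(-156 + \frac{9}{124}\right)^{2} = \left(- \frac{19335}{124}\right)^{2} = \frac{373842225}{15376}$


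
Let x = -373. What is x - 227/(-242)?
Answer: -90039/242 ≈ -372.06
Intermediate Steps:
x - 227/(-242) = -373 - 227/(-242) = -373 - 227*(-1)/242 = -373 - 1*(-227/242) = -373 + 227/242 = -90039/242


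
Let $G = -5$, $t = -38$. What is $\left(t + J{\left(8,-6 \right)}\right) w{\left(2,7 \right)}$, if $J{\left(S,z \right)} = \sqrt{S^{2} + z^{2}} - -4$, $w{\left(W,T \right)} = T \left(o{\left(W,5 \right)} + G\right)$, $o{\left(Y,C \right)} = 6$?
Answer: $-168$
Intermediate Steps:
$w{\left(W,T \right)} = T$ ($w{\left(W,T \right)} = T \left(6 - 5\right) = T 1 = T$)
$J{\left(S,z \right)} = 4 + \sqrt{S^{2} + z^{2}}$ ($J{\left(S,z \right)} = \sqrt{S^{2} + z^{2}} + 4 = 4 + \sqrt{S^{2} + z^{2}}$)
$\left(t + J{\left(8,-6 \right)}\right) w{\left(2,7 \right)} = \left(-38 + \left(4 + \sqrt{8^{2} + \left(-6\right)^{2}}\right)\right) 7 = \left(-38 + \left(4 + \sqrt{64 + 36}\right)\right) 7 = \left(-38 + \left(4 + \sqrt{100}\right)\right) 7 = \left(-38 + \left(4 + 10\right)\right) 7 = \left(-38 + 14\right) 7 = \left(-24\right) 7 = -168$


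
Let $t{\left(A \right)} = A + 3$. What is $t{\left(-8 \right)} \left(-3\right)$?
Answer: $15$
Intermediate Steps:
$t{\left(A \right)} = 3 + A$
$t{\left(-8 \right)} \left(-3\right) = \left(3 - 8\right) \left(-3\right) = \left(-5\right) \left(-3\right) = 15$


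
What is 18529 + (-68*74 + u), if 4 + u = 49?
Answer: 13542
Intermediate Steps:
u = 45 (u = -4 + 49 = 45)
18529 + (-68*74 + u) = 18529 + (-68*74 + 45) = 18529 + (-5032 + 45) = 18529 - 4987 = 13542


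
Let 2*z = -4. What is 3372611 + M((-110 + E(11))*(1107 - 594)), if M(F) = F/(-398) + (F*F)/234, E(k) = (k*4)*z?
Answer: 122788839206/2587 ≈ 4.7464e+7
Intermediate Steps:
z = -2 (z = (½)*(-4) = -2)
E(k) = -8*k (E(k) = (k*4)*(-2) = (4*k)*(-2) = -8*k)
M(F) = -F/398 + F²/234 (M(F) = F*(-1/398) + F²*(1/234) = -F/398 + F²/234)
3372611 + M((-110 + E(11))*(1107 - 594)) = 3372611 + ((-110 - 8*11)*(1107 - 594))*(-117 + 199*((-110 - 8*11)*(1107 - 594)))/46566 = 3372611 + ((-110 - 88)*513)*(-117 + 199*((-110 - 88)*513))/46566 = 3372611 + (-198*513)*(-117 + 199*(-198*513))/46566 = 3372611 + (1/46566)*(-101574)*(-117 + 199*(-101574)) = 3372611 + (1/46566)*(-101574)*(-117 - 20213226) = 3372611 + (1/46566)*(-101574)*(-20213343) = 3372611 + 114063894549/2587 = 122788839206/2587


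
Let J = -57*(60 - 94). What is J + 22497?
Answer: 24435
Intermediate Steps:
J = 1938 (J = -57*(-34) = 1938)
J + 22497 = 1938 + 22497 = 24435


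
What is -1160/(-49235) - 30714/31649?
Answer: -295098190/311647703 ≈ -0.94690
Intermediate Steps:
-1160/(-49235) - 30714/31649 = -1160*(-1/49235) - 30714*1/31649 = 232/9847 - 30714/31649 = -295098190/311647703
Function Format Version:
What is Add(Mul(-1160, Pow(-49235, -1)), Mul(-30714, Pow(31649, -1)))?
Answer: Rational(-295098190, 311647703) ≈ -0.94690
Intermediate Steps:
Add(Mul(-1160, Pow(-49235, -1)), Mul(-30714, Pow(31649, -1))) = Add(Mul(-1160, Rational(-1, 49235)), Mul(-30714, Rational(1, 31649))) = Add(Rational(232, 9847), Rational(-30714, 31649)) = Rational(-295098190, 311647703)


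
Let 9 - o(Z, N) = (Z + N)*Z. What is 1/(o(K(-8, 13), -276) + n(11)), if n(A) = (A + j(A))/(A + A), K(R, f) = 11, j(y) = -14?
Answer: 22/64325 ≈ 0.00034201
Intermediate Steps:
o(Z, N) = 9 - Z*(N + Z) (o(Z, N) = 9 - (Z + N)*Z = 9 - (N + Z)*Z = 9 - Z*(N + Z))
n(A) = (-14 + A)/(2*A) (n(A) = (A - 14)/(A + A) = (-14 + A)/((2*A)) = (-14 + A)*(1/(2*A)) = (-14 + A)/(2*A))
1/(o(K(-8, 13), -276) + n(11)) = 1/((9 - 1*11² - 1*(-276)*11) + (½)*(-14 + 11)/11) = 1/((9 - 1*121 + 3036) + (½)*(1/11)*(-3)) = 1/((9 - 121 + 3036) - 3/22) = 1/(2924 - 3/22) = 1/(64325/22) = 22/64325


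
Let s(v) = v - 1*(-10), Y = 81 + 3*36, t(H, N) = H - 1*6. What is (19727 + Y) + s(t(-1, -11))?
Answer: 19919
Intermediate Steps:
t(H, N) = -6 + H (t(H, N) = H - 6 = -6 + H)
Y = 189 (Y = 81 + 108 = 189)
s(v) = 10 + v (s(v) = v + 10 = 10 + v)
(19727 + Y) + s(t(-1, -11)) = (19727 + 189) + (10 + (-6 - 1)) = 19916 + (10 - 7) = 19916 + 3 = 19919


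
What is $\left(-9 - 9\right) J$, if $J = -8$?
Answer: $144$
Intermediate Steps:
$\left(-9 - 9\right) J = \left(-9 - 9\right) \left(-8\right) = \left(-18\right) \left(-8\right) = 144$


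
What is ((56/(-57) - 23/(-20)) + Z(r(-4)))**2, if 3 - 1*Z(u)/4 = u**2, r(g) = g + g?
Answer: 77266764961/1299600 ≈ 59454.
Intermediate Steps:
r(g) = 2*g
Z(u) = 12 - 4*u**2
((56/(-57) - 23/(-20)) + Z(r(-4)))**2 = ((56/(-57) - 23/(-20)) + (12 - 4*(2*(-4))**2))**2 = ((56*(-1/57) - 23*(-1/20)) + (12 - 4*(-8)**2))**2 = ((-56/57 + 23/20) + (12 - 4*64))**2 = (191/1140 + (12 - 256))**2 = (191/1140 - 244)**2 = (-277969/1140)**2 = 77266764961/1299600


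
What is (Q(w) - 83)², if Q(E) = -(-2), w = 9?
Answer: 6561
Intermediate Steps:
Q(E) = 2 (Q(E) = -1*(-2) = 2)
(Q(w) - 83)² = (2 - 83)² = (-81)² = 6561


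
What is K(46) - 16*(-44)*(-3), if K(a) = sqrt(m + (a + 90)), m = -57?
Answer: -2112 + sqrt(79) ≈ -2103.1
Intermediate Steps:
K(a) = sqrt(33 + a) (K(a) = sqrt(-57 + (a + 90)) = sqrt(-57 + (90 + a)) = sqrt(33 + a))
K(46) - 16*(-44)*(-3) = sqrt(33 + 46) - 16*(-44)*(-3) = sqrt(79) + 704*(-3) = sqrt(79) - 2112 = -2112 + sqrt(79)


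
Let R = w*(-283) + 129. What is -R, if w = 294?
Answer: 83073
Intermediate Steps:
R = -83073 (R = 294*(-283) + 129 = -83202 + 129 = -83073)
-R = -1*(-83073) = 83073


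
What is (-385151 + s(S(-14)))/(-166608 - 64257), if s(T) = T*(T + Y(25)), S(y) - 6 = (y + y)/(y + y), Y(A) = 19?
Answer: 128323/76955 ≈ 1.6675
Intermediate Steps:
S(y) = 7 (S(y) = 6 + (y + y)/(y + y) = 6 + (2*y)/((2*y)) = 6 + (2*y)*(1/(2*y)) = 6 + 1 = 7)
s(T) = T*(19 + T) (s(T) = T*(T + 19) = T*(19 + T))
(-385151 + s(S(-14)))/(-166608 - 64257) = (-385151 + 7*(19 + 7))/(-166608 - 64257) = (-385151 + 7*26)/(-230865) = (-385151 + 182)*(-1/230865) = -384969*(-1/230865) = 128323/76955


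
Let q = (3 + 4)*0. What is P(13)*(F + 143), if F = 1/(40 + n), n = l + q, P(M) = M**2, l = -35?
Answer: 121004/5 ≈ 24201.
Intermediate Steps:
q = 0 (q = 7*0 = 0)
n = -35 (n = -35 + 0 = -35)
F = 1/5 (F = 1/(40 - 35) = 1/5 ≈ 0.20000)
P(13)*(F + 143) = 13**2*(1/5 + 143) = 169*(716/5) = 121004/5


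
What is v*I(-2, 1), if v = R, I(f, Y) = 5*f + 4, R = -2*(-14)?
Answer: -168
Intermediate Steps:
R = 28
I(f, Y) = 4 + 5*f
v = 28
v*I(-2, 1) = 28*(4 + 5*(-2)) = 28*(4 - 10) = 28*(-6) = -168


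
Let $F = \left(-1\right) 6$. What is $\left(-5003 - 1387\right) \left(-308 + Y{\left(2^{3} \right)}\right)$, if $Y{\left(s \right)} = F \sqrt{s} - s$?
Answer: $2019240 + 76680 \sqrt{2} \approx 2.1277 \cdot 10^{6}$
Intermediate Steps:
$F = -6$
$Y{\left(s \right)} = - s - 6 \sqrt{s}$ ($Y{\left(s \right)} = - 6 \sqrt{s} - s = - s - 6 \sqrt{s}$)
$\left(-5003 - 1387\right) \left(-308 + Y{\left(2^{3} \right)}\right) = \left(-5003 - 1387\right) \left(-308 - \left(8 + 6 \cdot 2 \sqrt{2}\right)\right) = - 6390 \left(-308 - \left(8 + 6 \sqrt{8}\right)\right) = - 6390 \left(-308 - \left(8 + 6 \cdot 2 \sqrt{2}\right)\right) = - 6390 \left(-308 - \left(8 + 12 \sqrt{2}\right)\right) = - 6390 \left(-316 - 12 \sqrt{2}\right) = 2019240 + 76680 \sqrt{2}$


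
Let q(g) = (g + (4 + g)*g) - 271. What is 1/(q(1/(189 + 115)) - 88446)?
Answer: -92416/8198868751 ≈ -1.1272e-5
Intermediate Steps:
q(g) = -271 + g + g*(4 + g) (q(g) = (g + g*(4 + g)) - 271 = -271 + g + g*(4 + g))
1/(q(1/(189 + 115)) - 88446) = 1/((-271 + (1/(189 + 115))**2 + 5/(189 + 115)) - 88446) = 1/((-271 + (1/304)**2 + 5/304) - 88446) = 1/((-271 + (1/304)**2 + 5*(1/304)) - 88446) = 1/((-271 + 1/92416 + 5/304) - 88446) = 1/(-25043215/92416 - 88446) = 1/(-8198868751/92416) = -92416/8198868751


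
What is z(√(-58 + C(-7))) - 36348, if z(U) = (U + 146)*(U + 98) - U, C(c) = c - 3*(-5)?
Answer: -22090 + 1215*I*√2 ≈ -22090.0 + 1718.3*I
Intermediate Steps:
C(c) = 15 + c (C(c) = c + 15 = 15 + c)
z(U) = -U + (98 + U)*(146 + U) (z(U) = (146 + U)*(98 + U) - U = (98 + U)*(146 + U) - U = -U + (98 + U)*(146 + U))
z(√(-58 + C(-7))) - 36348 = (14308 + (√(-58 + (15 - 7)))² + 243*√(-58 + (15 - 7))) - 36348 = (14308 + (√(-58 + 8))² + 243*√(-58 + 8)) - 36348 = (14308 + (√(-50))² + 243*√(-50)) - 36348 = (14308 + (5*I*√2)² + 243*(5*I*√2)) - 36348 = (14308 - 50 + 1215*I*√2) - 36348 = (14258 + 1215*I*√2) - 36348 = -22090 + 1215*I*√2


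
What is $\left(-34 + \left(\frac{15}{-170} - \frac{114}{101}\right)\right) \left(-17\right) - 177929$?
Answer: $- \frac{35820723}{202} \approx -1.7733 \cdot 10^{5}$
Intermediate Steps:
$\left(-34 + \left(\frac{15}{-170} - \frac{114}{101}\right)\right) \left(-17\right) - 177929 = \left(-34 + \left(15 \left(- \frac{1}{170}\right) - \frac{114}{101}\right)\right) \left(-17\right) - 177929 = \left(-34 - \frac{4179}{3434}\right) \left(-17\right) - 177929 = \left(- \frac{120935}{3434}\right) \left(-17\right) - 177929 = \frac{120935}{202} - 177929 = - \frac{35820723}{202}$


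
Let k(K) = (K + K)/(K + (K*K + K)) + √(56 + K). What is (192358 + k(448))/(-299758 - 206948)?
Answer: -43280551/114008850 - √14/84451 ≈ -0.37967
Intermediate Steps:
k(K) = √(56 + K) + 2*K/(K² + 2*K) (k(K) = (2*K)/(K + (K² + K)) + √(56 + K) = (2*K)/(K + (K + K²)) + √(56 + K) = (2*K)/(K² + 2*K) + √(56 + K) = 2*K/(K² + 2*K) + √(56 + K) = √(56 + K) + 2*K/(K² + 2*K))
(192358 + k(448))/(-299758 - 206948) = (192358 + (2 + 2*√(56 + 448) + 448*√(56 + 448))/(2 + 448))/(-299758 - 206948) = (192358 + (2 + 2*√504 + 448*√504)/450)/(-506706) = (192358 + (2 + 2*(6*√14) + 448*(6*√14))/450)*(-1/506706) = (192358 + (2 + 12*√14 + 2688*√14)/450)*(-1/506706) = (192358 + (2 + 2700*√14)/450)*(-1/506706) = (192358 + (1/225 + 6*√14))*(-1/506706) = (43280551/225 + 6*√14)*(-1/506706) = -43280551/114008850 - √14/84451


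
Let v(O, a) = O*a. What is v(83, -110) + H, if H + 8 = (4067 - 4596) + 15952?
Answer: 6285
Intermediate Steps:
H = 15415 (H = -8 + ((4067 - 4596) + 15952) = -8 + (-529 + 15952) = -8 + 15423 = 15415)
v(83, -110) + H = 83*(-110) + 15415 = -9130 + 15415 = 6285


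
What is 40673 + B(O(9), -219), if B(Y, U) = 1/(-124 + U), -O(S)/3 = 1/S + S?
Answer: 13950838/343 ≈ 40673.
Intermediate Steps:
O(S) = -3*S - 3/S (O(S) = -3*(1/S + S) = -3*(S + 1/S) = -3*S - 3/S)
40673 + B(O(9), -219) = 40673 + 1/(-124 - 219) = 40673 + 1/(-343) = 40673 - 1/343 = 13950838/343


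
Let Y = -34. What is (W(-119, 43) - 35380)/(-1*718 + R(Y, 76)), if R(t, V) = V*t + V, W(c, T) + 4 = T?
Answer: 35341/3226 ≈ 10.955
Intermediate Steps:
W(c, T) = -4 + T
R(t, V) = V + V*t
(W(-119, 43) - 35380)/(-1*718 + R(Y, 76)) = ((-4 + 43) - 35380)/(-1*718 + 76*(1 - 34)) = (39 - 35380)/(-718 + 76*(-33)) = -35341/(-718 - 2508) = -35341/(-3226) = -35341*(-1/3226) = 35341/3226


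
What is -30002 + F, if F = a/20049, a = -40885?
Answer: -601550983/20049 ≈ -30004.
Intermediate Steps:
F = -40885/20049 ≈ -2.0393
-30002 + F = -30002 - 40885/20049 = -601550983/20049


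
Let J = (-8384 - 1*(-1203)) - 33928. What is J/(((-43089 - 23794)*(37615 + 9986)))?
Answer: 13703/1061232561 ≈ 1.2912e-5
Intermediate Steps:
J = -41109 (J = (-8384 + 1203) - 33928 = -7181 - 33928 = -41109)
J/(((-43089 - 23794)*(37615 + 9986))) = -41109*1/((-43089 - 23794)*(37615 + 9986)) = -41109/((-66883*47601)) = -41109/(-3183697683) = -41109*(-1/3183697683) = 13703/1061232561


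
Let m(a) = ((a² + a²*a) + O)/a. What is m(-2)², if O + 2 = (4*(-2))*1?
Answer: 49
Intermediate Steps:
O = -10 (O = -2 + (4*(-2))*1 = -2 - 8*1 = -2 - 8 = -10)
m(a) = (-10 + a² + a³)/a (m(a) = ((a² + a²*a) - 10)/a = ((a² + a³) - 10)/a = (-10 + a² + a³)/a)
m(-2)² = (-2 + (-2)² - 10/(-2))² = (-2 + 4 - 10*(-½))² = (-2 + 4 + 5)² = 7² = 49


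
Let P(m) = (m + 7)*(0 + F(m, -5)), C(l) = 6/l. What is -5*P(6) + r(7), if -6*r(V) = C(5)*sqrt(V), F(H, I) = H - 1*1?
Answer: -325 - sqrt(7)/5 ≈ -325.53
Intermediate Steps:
F(H, I) = -1 + H (F(H, I) = H - 1 = -1 + H)
r(V) = -sqrt(V)/5 (r(V) = -6/5*sqrt(V)/6 = -6*(1/5)*sqrt(V)/6 = -sqrt(V)/5)
P(m) = (-1 + m)*(7 + m) (P(m) = (m + 7)*(0 + (-1 + m)) = (7 + m)*(-1 + m) = (-1 + m)*(7 + m))
-5*P(6) + r(7) = -5*(-1 + 6)*(7 + 6) - sqrt(7)/5 = -25*13 - sqrt(7)/5 = -5*65 - sqrt(7)/5 = -325 - sqrt(7)/5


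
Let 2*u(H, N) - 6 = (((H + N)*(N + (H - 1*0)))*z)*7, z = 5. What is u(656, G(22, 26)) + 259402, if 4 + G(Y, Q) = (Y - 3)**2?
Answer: 36434725/2 ≈ 1.8217e+7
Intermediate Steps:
G(Y, Q) = -4 + (-3 + Y)**2 (G(Y, Q) = -4 + (Y - 3)**2 = -4 + (-3 + Y)**2)
u(H, N) = 3 + 35*(H + N)**2/2 (u(H, N) = 3 + ((((H + N)*(N + (H - 1*0)))*5)*7)/2 = 3 + ((((H + N)*(N + (H + 0)))*5)*7)/2 = 3 + ((((H + N)*(N + H))*5)*7)/2 = 3 + ((((H + N)*(H + N))*5)*7)/2 = 3 + (((H + N)**2*5)*7)/2 = 3 + ((5*(H + N)**2)*7)/2 = 3 + (35*(H + N)**2)/2 = 3 + 35*(H + N)**2/2)
u(656, G(22, 26)) + 259402 = (3 + 35*(656 + (-4 + (-3 + 22)**2))**2/2) + 259402 = (3 + 35*(656 + (-4 + 19**2))**2/2) + 259402 = (3 + 35*(656 + (-4 + 361))**2/2) + 259402 = (3 + 35*(656 + 357)**2/2) + 259402 = (3 + (35/2)*1013**2) + 259402 = (3 + (35/2)*1026169) + 259402 = (3 + 35915915/2) + 259402 = 35915921/2 + 259402 = 36434725/2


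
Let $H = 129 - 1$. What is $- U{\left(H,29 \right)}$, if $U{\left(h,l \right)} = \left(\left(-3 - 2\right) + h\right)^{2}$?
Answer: $-15129$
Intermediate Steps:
$H = 128$ ($H = 129 - 1 = 128$)
$U{\left(h,l \right)} = \left(-5 + h\right)^{2}$
$- U{\left(H,29 \right)} = - \left(-5 + 128\right)^{2} = - 123^{2} = \left(-1\right) 15129 = -15129$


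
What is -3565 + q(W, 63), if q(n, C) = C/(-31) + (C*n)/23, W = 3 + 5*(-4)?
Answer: -2576495/713 ≈ -3613.6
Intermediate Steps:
W = -17 (W = 3 - 20 = -17)
q(n, C) = -C/31 + C*n/23 (q(n, C) = C*(-1/31) + (C*n)*(1/23) = -C/31 + C*n/23)
-3565 + q(W, 63) = -3565 + (1/713)*63*(-23 + 31*(-17)) = -3565 + (1/713)*63*(-23 - 527) = -3565 + (1/713)*63*(-550) = -3565 - 34650/713 = -2576495/713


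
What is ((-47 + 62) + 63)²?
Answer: 6084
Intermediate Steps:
((-47 + 62) + 63)² = (15 + 63)² = 78² = 6084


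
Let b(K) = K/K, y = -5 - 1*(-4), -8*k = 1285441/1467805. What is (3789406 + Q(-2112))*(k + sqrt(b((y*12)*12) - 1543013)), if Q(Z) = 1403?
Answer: -4872861311769/11742440 + 7581618*I*sqrt(385753) ≈ -4.1498e+5 + 4.7089e+9*I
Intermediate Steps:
k = -1285441/11742440 (k = -1285441/(8*1467805) = -1/8*1285441/1467805 = -1285441/11742440 ≈ -0.10947)
y = -1 (y = -5 + 4 = -1)
b(K) = 1
(3789406 + Q(-2112))*(k + sqrt(b((y*12)*12) - 1543013)) = (3789406 + 1403)*(-1285441/11742440 + sqrt(1 - 1543013)) = 3790809*(-1285441/11742440 + sqrt(-1543012)) = 3790809*(-1285441/11742440 + 2*I*sqrt(385753)) = -4872861311769/11742440 + 7581618*I*sqrt(385753)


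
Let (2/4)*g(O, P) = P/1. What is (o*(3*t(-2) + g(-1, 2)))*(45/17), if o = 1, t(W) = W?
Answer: -90/17 ≈ -5.2941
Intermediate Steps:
g(O, P) = 2*P (g(O, P) = 2*(P/1) = 2*(P*1) = 2*P)
(o*(3*t(-2) + g(-1, 2)))*(45/17) = (1*(3*(-2) + 2*2))*(45/17) = (1*(-6 + 4))*(45*(1/17)) = (1*(-2))*(45/17) = -2*45/17 = -90/17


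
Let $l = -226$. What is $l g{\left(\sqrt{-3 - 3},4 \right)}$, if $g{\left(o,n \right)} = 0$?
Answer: $0$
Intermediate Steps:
$l g{\left(\sqrt{-3 - 3},4 \right)} = \left(-226\right) 0 = 0$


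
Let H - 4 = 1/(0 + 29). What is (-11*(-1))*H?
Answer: 1287/29 ≈ 44.379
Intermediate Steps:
H = 117/29 (H = 4 + 1/(0 + 29) = 4 + 1/29 = 117/29 ≈ 4.0345)
(-11*(-1))*H = -11*(-1)*(117/29) = 11*(117/29) = 1287/29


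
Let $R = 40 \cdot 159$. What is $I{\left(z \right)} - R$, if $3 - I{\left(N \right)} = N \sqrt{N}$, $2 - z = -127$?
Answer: $-6357 - 129 \sqrt{129} \approx -7822.2$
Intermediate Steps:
$z = 129$ ($z = 2 - -127 = 2 + 127 = 129$)
$R = 6360$
$I{\left(N \right)} = 3 - N^{\frac{3}{2}}$ ($I{\left(N \right)} = 3 - N \sqrt{N} = 3 - N^{\frac{3}{2}}$)
$I{\left(z \right)} - R = \left(3 - 129^{\frac{3}{2}}\right) - 6360 = \left(3 - 129 \sqrt{129}\right) - 6360 = -6357 - 129 \sqrt{129}$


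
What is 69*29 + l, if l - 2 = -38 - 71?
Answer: 1894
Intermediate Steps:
l = -107 (l = 2 + (-38 - 71) = 2 - 109 = -107)
69*29 + l = 69*29 - 107 = 2001 - 107 = 1894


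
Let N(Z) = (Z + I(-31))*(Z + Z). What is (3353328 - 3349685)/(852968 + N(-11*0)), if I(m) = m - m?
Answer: 3643/852968 ≈ 0.0042710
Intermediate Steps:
I(m) = 0
N(Z) = 2*Z² (N(Z) = (Z + 0)*(Z + Z) = Z*(2*Z) = 2*Z²)
(3353328 - 3349685)/(852968 + N(-11*0)) = (3353328 - 3349685)/(852968 + 2*(-11*0)²) = 3643/(852968 + 2*0²) = 3643/(852968 + 2*0) = 3643/(852968 + 0) = 3643/852968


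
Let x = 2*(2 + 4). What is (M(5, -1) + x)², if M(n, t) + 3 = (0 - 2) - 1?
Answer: 36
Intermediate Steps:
M(n, t) = -6 (M(n, t) = -3 + ((0 - 2) - 1) = -3 + (-2 - 1) = -3 - 3 = -6)
x = 12 (x = 2*6 = 12)
(M(5, -1) + x)² = (-6 + 12)² = 6² = 36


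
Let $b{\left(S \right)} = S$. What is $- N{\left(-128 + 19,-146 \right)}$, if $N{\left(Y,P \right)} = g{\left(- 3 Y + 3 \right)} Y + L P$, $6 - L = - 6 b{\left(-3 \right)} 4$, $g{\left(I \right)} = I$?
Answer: $26334$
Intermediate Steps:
$L = -66$ ($L = 6 - \left(-6\right) \left(-3\right) 4 = 6 - 18 \cdot 4 = 6 - 72 = -66$)
$N{\left(Y,P \right)} = - 66 P + Y \left(3 - 3 Y\right)$ ($N{\left(Y,P \right)} = \left(- 3 Y + 3\right) Y - 66 P = \left(3 - 3 Y\right) Y - 66 P = Y \left(3 - 3 Y\right) - 66 P = - 66 P + Y \left(3 - 3 Y\right)$)
$- N{\left(-128 + 19,-146 \right)} = - (\left(-66\right) \left(-146\right) - 3 \left(-128 + 19\right)^{2} + 3 \left(-128 + 19\right)) = - (9636 - 3 \left(-109\right)^{2} + 3 \left(-109\right)) = - (9636 - 35643 - 327) = \left(-1\right) \left(-26334\right) = 26334$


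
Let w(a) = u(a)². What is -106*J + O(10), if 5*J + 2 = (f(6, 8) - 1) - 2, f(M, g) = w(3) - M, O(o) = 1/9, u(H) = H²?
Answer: -13355/9 ≈ -1483.9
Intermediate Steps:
O(o) = ⅑
w(a) = a⁴ (w(a) = (a²)² = a⁴)
f(M, g) = 81 - M (f(M, g) = 3⁴ - M = 81 - M)
J = 14 (J = -⅖ + (((81 - 1*6) - 1) - 2)/5 = -⅖ + (((81 - 6) - 1) - 2)/5 = -⅖ + ((75 - 1) - 2)/5 = -⅖ + (74 - 2)/5 = -⅖ + (⅕)*72 = -⅖ + 72/5 = 14)
-106*J + O(10) = -106*14 + ⅑ = -1484 + ⅑ = -13355/9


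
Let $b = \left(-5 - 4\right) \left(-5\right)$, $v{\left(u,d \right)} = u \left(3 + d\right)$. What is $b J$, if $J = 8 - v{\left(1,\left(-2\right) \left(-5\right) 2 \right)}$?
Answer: $-675$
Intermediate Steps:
$J = -15$ ($J = 8 - 1 \left(3 + \left(-2\right) \left(-5\right) 2\right) = 8 - 1 \left(3 + 10 \cdot 2\right) = 8 - 1 \left(3 + 20\right) = 8 - 1 \cdot 23 = 8 - 23 = -15$)
$b = 45$ ($b = \left(-9\right) \left(-5\right) = 45$)
$b J = 45 \left(-15\right) = -675$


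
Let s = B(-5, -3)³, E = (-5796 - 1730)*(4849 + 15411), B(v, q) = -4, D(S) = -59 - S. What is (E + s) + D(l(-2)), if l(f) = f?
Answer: -152476881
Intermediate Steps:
E = -152476760 (E = -7526*20260 = -152476760)
s = -64 (s = (-4)³ = -64)
(E + s) + D(l(-2)) = (-152476760 - 64) + (-59 - 1*(-2)) = -152476824 + (-59 + 2) = -152476824 - 57 = -152476881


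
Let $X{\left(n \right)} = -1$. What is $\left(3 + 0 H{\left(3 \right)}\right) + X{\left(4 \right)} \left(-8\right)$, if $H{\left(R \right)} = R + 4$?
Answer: $11$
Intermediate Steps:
$H{\left(R \right)} = 4 + R$
$\left(3 + 0 H{\left(3 \right)}\right) + X{\left(4 \right)} \left(-8\right) = \left(3 + 0 \left(4 + 3\right)\right) - -8 = \left(3 + 0 \cdot 7\right) + 8 = \left(3 + 0\right) + 8 = 3 + 8 = 11$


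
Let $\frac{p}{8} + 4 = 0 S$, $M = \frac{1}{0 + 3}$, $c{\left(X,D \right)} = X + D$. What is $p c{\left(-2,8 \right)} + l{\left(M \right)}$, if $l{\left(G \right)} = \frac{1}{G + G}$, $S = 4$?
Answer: $- \frac{381}{2} \approx -190.5$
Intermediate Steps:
$c{\left(X,D \right)} = D + X$
$M = \frac{1}{3} \approx 0.33333$
$l{\left(G \right)} = \frac{1}{2 G}$
$p = -32$ ($p = -32 + 8 \cdot 0 \cdot 4 = -32 + 8 \cdot 0 = -32 + 0 = -32$)
$p c{\left(-2,8 \right)} + l{\left(M \right)} = - 32 \left(8 - 2\right) + \frac{\frac{1}{\frac{1}{3}}}{2} = \left(-32\right) 6 + \frac{1}{2} \cdot 3 = -192 + \frac{3}{2} = - \frac{381}{2}$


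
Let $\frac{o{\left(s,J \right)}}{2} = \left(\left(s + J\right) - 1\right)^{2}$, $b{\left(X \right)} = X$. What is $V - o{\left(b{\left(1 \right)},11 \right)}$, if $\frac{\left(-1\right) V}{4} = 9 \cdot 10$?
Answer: $-602$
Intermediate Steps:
$V = -360$ ($V = - 4 \cdot 9 \cdot 10 = \left(-4\right) 90 = -360$)
$o{\left(s,J \right)} = 2 \left(-1 + J + s\right)^{2}$ ($o{\left(s,J \right)} = 2 \left(\left(s + J\right) - 1\right)^{2} = 2 \left(\left(J + s\right) - 1\right)^{2} = 2 \left(-1 + J + s\right)^{2}$)
$V - o{\left(b{\left(1 \right)},11 \right)} = -360 - 2 \left(-1 + 11 + 1\right)^{2} = -360 - 2 \cdot 11^{2} = -360 - 2 \cdot 121 = -360 - 242 = -602$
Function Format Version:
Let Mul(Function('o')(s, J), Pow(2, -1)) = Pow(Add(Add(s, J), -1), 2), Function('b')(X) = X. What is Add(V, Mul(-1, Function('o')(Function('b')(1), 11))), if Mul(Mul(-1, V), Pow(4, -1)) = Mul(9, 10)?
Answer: -602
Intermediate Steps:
V = -360 (V = Mul(-4, Mul(9, 10)) = Mul(-4, 90) = -360)
Function('o')(s, J) = Mul(2, Pow(Add(-1, J, s), 2)) (Function('o')(s, J) = Mul(2, Pow(Add(Add(s, J), -1), 2)) = Mul(2, Pow(Add(Add(J, s), -1), 2)) = Mul(2, Pow(Add(-1, J, s), 2)))
Add(V, Mul(-1, Function('o')(Function('b')(1), 11))) = Add(-360, Mul(-1, Mul(2, Pow(Add(-1, 11, 1), 2)))) = Add(-360, Mul(-1, Mul(2, Pow(11, 2)))) = Add(-360, Mul(-1, Mul(2, 121))) = Add(-360, Mul(-1, 242)) = Add(-360, -242) = -602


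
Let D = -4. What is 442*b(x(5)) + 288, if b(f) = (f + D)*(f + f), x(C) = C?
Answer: 4708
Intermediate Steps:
b(f) = 2*f*(-4 + f) (b(f) = (f - 4)*(f + f) = (-4 + f)*(2*f) = 2*f*(-4 + f))
442*b(x(5)) + 288 = 442*(2*5*(-4 + 5)) + 288 = 442*(2*5*1) + 288 = 442*10 + 288 = 4420 + 288 = 4708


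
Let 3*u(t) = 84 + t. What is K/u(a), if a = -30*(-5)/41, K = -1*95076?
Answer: -1949058/599 ≈ -3253.9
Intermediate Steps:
K = -95076
a = 150/41 (a = 150*(1/41) = 150/41 ≈ 3.6585)
u(t) = 28 + t/3 (u(t) = (84 + t)/3 = 28 + t/3)
K/u(a) = -95076/(28 + (1/3)*(150/41)) = -95076/(28 + 50/41) = -95076/1198/41 = -95076*41/1198 = -1949058/599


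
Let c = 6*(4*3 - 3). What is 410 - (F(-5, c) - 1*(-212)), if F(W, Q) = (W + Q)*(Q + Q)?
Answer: -5094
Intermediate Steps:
c = 54 (c = 6*(12 - 3) = 6*9 = 54)
F(W, Q) = 2*Q*(Q + W) (F(W, Q) = (Q + W)*(2*Q) = 2*Q*(Q + W))
410 - (F(-5, c) - 1*(-212)) = 410 - (2*54*(54 - 5) - 1*(-212)) = 410 - (2*54*49 + 212) = 410 - (5292 + 212) = 410 - 1*5504 = 410 - 5504 = -5094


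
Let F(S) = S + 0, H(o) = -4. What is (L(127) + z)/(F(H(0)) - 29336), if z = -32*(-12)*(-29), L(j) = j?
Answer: 11009/29340 ≈ 0.37522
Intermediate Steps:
F(S) = S
z = -11136 (z = 384*(-29) = -11136)
(L(127) + z)/(F(H(0)) - 29336) = (127 - 11136)/(-4 - 29336) = -11009/(-29340) = -11009*(-1/29340) = 11009/29340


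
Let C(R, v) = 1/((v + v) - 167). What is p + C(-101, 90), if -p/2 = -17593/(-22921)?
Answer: -434497/297973 ≈ -1.4582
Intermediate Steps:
p = -35186/22921 (p = -(-35186)/(-22921) = -(-35186)*(-1)/22921 = -2*17593/22921 = -35186/22921 ≈ -1.5351)
C(R, v) = 1/(-167 + 2*v) (C(R, v) = 1/(2*v - 167) = 1/(-167 + 2*v))
p + C(-101, 90) = -35186/22921 + 1/(-167 + 2*90) = -35186/22921 + 1/(-167 + 180) = -35186/22921 + 1/13 = -434497/297973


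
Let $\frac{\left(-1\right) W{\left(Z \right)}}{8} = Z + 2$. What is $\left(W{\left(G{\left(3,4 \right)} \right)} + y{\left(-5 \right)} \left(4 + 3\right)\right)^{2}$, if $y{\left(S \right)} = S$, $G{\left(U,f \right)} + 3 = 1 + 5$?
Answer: $5625$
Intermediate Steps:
$G{\left(U,f \right)} = 3$ ($G{\left(U,f \right)} = -3 + \left(1 + 5\right) = -3 + 6 = 3$)
$W{\left(Z \right)} = -16 - 8 Z$ ($W{\left(Z \right)} = - 8 \left(Z + 2\right) = - 8 \left(2 + Z\right) = -16 - 8 Z$)
$\left(W{\left(G{\left(3,4 \right)} \right)} + y{\left(-5 \right)} \left(4 + 3\right)\right)^{2} = \left(\left(-16 - 24\right) - 5 \left(4 + 3\right)\right)^{2} = \left(\left(-16 - 24\right) - 35\right)^{2} = \left(-40 - 35\right)^{2} = \left(-75\right)^{2} = 5625$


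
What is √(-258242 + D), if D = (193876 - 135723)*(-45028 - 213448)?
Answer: I*√15031413070 ≈ 1.226e+5*I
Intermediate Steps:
D = -15031154828 (D = 58153*(-258476) = -15031154828)
√(-258242 + D) = √(-258242 - 15031154828) = √(-15031413070) = I*√15031413070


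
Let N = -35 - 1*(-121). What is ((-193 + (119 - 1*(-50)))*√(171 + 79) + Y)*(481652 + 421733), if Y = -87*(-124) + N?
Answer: 9823408490 - 108406200*√10 ≈ 9.4806e+9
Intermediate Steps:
N = 86 (N = -35 + 121 = 86)
Y = 10874 (Y = -87*(-124) + 86 = 10788 + 86 = 10874)
((-193 + (119 - 1*(-50)))*√(171 + 79) + Y)*(481652 + 421733) = ((-193 + (119 - 1*(-50)))*√(171 + 79) + 10874)*(481652 + 421733) = ((-193 + (119 + 50))*√250 + 10874)*903385 = ((-193 + 169)*(5*√10) + 10874)*903385 = (-120*√10 + 10874)*903385 = (10874 - 120*√10)*903385 = 9823408490 - 108406200*√10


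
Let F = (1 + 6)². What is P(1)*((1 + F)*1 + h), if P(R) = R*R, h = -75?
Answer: -25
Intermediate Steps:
F = 49 (F = 7² = 49)
P(R) = R²
P(1)*((1 + F)*1 + h) = 1²*((1 + 49)*1 - 75) = 1*(50*1 - 75) = 1*(50 - 75) = 1*(-25) = -25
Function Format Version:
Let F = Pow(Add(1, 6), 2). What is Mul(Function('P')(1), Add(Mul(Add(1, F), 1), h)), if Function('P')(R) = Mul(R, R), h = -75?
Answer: -25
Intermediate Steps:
F = 49 (F = Pow(7, 2) = 49)
Function('P')(R) = Pow(R, 2)
Mul(Function('P')(1), Add(Mul(Add(1, F), 1), h)) = Mul(Pow(1, 2), Add(Mul(Add(1, 49), 1), -75)) = Mul(1, Add(Mul(50, 1), -75)) = Mul(1, Add(50, -75)) = Mul(1, -25) = -25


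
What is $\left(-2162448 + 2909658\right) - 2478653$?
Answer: $-1731443$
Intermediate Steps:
$\left(-2162448 + 2909658\right) - 2478653 = 747210 - 2478653 = -1731443$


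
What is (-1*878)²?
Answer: 770884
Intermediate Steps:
(-1*878)² = (-878)² = 770884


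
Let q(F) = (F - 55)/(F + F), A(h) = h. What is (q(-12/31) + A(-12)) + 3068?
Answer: 75061/24 ≈ 3127.5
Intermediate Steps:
q(F) = (-55 + F)/(2*F) (q(F) = (-55 + F)/((2*F)) = (-55 + F)*(1/(2*F)) = (-55 + F)/(2*F))
(q(-12/31) + A(-12)) + 3068 = ((-55 - 12/31)/(2*((-12/31))) - 12) + 3068 = ((-55 - 12*1/31)/(2*((-12*1/31))) - 12) + 3068 = ((-55 - 12/31)/(2*(-12/31)) - 12) + 3068 = ((½)*(-31/12)*(-1717/31) - 12) + 3068 = (1717/24 - 12) + 3068 = 1429/24 + 3068 = 75061/24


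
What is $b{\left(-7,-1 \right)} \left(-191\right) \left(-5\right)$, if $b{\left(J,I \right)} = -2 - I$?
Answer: $-955$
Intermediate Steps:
$b{\left(-7,-1 \right)} \left(-191\right) \left(-5\right) = \left(-2 - -1\right) \left(-191\right) \left(-5\right) = \left(-2 + 1\right) \left(-191\right) \left(-5\right) = \left(-1\right) \left(-191\right) \left(-5\right) = 191 \left(-5\right) = -955$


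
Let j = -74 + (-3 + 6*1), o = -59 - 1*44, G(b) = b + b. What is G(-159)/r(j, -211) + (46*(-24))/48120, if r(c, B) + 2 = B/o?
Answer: -2626880/401 ≈ -6550.8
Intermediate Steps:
G(b) = 2*b
o = -103 (o = -59 - 44 = -103)
j = -71 (j = -74 + (-3 + 6) = -74 + 3 = -71)
r(c, B) = -2 - B/103 (r(c, B) = -2 + B/(-103) = -2 + B*(-1/103) = -2 - B/103)
G(-159)/r(j, -211) + (46*(-24))/48120 = (2*(-159))/(-2 - 1/103*(-211)) + (46*(-24))/48120 = -318/(-2 + 211/103) - 1104*1/48120 = -318/5/103 - 46/2005 = -318*103/5 - 46/2005 = -32754/5 - 46/2005 = -2626880/401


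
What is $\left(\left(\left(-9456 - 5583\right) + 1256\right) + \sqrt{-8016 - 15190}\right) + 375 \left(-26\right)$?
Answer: $-23533 + i \sqrt{23206} \approx -23533.0 + 152.34 i$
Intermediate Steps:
$\left(\left(\left(-9456 - 5583\right) + 1256\right) + \sqrt{-8016 - 15190}\right) + 375 \left(-26\right) = \left(\left(-15039 + 1256\right) + \sqrt{-23206}\right) - 9750 = \left(-13783 + i \sqrt{23206}\right) - 9750 = -23533 + i \sqrt{23206}$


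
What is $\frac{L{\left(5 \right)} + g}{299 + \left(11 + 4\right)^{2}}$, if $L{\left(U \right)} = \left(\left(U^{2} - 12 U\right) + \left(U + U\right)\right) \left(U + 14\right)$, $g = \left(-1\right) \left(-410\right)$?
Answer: $- \frac{65}{524} \approx -0.12405$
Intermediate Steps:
$g = 410$
$L{\left(U \right)} = \left(14 + U\right) \left(U^{2} - 10 U\right)$ ($L{\left(U \right)} = \left(\left(U^{2} - 12 U\right) + 2 U\right) \left(14 + U\right) = \left(U^{2} - 10 U\right) \left(14 + U\right) = \left(14 + U\right) \left(U^{2} - 10 U\right)$)
$\frac{L{\left(5 \right)} + g}{299 + \left(11 + 4\right)^{2}} = \frac{5 \left(-140 + 5^{2} + 4 \cdot 5\right) + 410}{299 + \left(11 + 4\right)^{2}} = \frac{5 \left(-140 + 25 + 20\right) + 410}{299 + 15^{2}} = \frac{5 \left(-95\right) + 410}{299 + 225} = \frac{-475 + 410}{524} = \left(-65\right) \frac{1}{524} = - \frac{65}{524}$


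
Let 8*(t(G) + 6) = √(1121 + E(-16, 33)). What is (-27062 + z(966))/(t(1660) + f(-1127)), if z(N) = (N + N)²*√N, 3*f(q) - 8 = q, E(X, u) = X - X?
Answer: 93773696/1313129 - 12934075392*√966/1313129 - 4265856*√1082886/1313129 + 30928*√1121/1313129 ≈ -3.0945e+5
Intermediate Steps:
E(X, u) = 0
f(q) = 8/3 + q/3
t(G) = -6 + √1121/8 (t(G) = -6 + √(1121 + 0)/8 = -6 + √1121/8)
z(N) = 4*N^(5/2) (z(N) = (2*N)²*√N = (4*N²)*√N = 4*N^(5/2))
(-27062 + z(966))/(t(1660) + f(-1127)) = (-27062 + 4*966^(5/2))/((-6 + √1121/8) + (8/3 + (⅓)*(-1127))) = (-27062 + 4*(933156*√966))/((-6 + √1121/8) + (8/3 - 1127/3)) = (-27062 + 3732624*√966)/((-6 + √1121/8) - 373) = (-27062 + 3732624*√966)/(-379 + √1121/8)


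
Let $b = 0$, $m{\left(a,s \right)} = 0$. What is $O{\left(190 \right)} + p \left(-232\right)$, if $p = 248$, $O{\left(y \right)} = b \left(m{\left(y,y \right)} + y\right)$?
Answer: $-57536$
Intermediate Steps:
$O{\left(y \right)} = 0$ ($O{\left(y \right)} = 0 \left(0 + y\right) = 0 y = 0$)
$O{\left(190 \right)} + p \left(-232\right) = 0 + 248 \left(-232\right) = 0 - 57536 = -57536$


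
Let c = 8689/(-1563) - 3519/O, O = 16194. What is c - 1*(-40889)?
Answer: 344934782165/8437074 ≈ 40883.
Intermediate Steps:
c = -48736621/8437074 (c = 8689/(-1563) - 3519/16194 = 8689*(-1/1563) - 3519*1/16194 = -8689/1563 - 1173/5398 = -48736621/8437074 ≈ -5.7765)
c - 1*(-40889) = -48736621/8437074 - 1*(-40889) = -48736621/8437074 + 40889 = 344934782165/8437074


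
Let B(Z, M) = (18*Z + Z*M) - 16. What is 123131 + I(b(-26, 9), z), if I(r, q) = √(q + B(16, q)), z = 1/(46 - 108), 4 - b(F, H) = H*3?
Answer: 123131 + √1044514/62 ≈ 1.2315e+5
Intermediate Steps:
b(F, H) = 4 - 3*H (b(F, H) = 4 - H*3 = 4 - 3*H)
z = -1/62 (z = 1/(-62) = -1/62 ≈ -0.016129)
B(Z, M) = -16 + 18*Z + M*Z (B(Z, M) = (18*Z + M*Z) - 16 = -16 + 18*Z + M*Z)
I(r, q) = √(272 + 17*q) (I(r, q) = √(q + (-16 + 18*16 + q*16)) = √(q + (-16 + 288 + 16*q)) = √(q + (272 + 16*q)) = √(272 + 17*q))
123131 + I(b(-26, 9), z) = 123131 + √(272 + 17*(-1/62)) = 123131 + √(272 - 17/62) = 123131 + √(16847/62) = 123131 + √1044514/62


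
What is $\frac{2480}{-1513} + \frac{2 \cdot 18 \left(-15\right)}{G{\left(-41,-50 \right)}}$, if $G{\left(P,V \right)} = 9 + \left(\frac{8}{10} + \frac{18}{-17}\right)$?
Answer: $- \frac{71289340}{1124159} \approx -63.416$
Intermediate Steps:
$G{\left(P,V \right)} = \frac{743}{85}$ ($G{\left(P,V \right)} = 9 + \left(8 \cdot \frac{1}{10} + 18 \left(- \frac{1}{17}\right)\right) = 9 + \left(\frac{4}{5} - \frac{18}{17}\right) = 9 - \frac{22}{85} = \frac{743}{85}$)
$\frac{2480}{-1513} + \frac{2 \cdot 18 \left(-15\right)}{G{\left(-41,-50 \right)}} = \frac{2480}{-1513} + \frac{2 \cdot 18 \left(-15\right)}{\frac{743}{85}} = 2480 \left(- \frac{1}{1513}\right) + 36 \left(-15\right) \frac{85}{743} = - \frac{2480}{1513} - \frac{45900}{743} = - \frac{71289340}{1124159}$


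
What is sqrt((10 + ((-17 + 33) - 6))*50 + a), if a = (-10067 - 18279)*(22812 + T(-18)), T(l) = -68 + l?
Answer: 2*I*sqrt(161047549) ≈ 25381.0*I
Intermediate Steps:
a = -644191196 (a = (-10067 - 18279)*(22812 + (-68 - 18)) = -28346*(22812 - 86) = -28346*22726 = -644191196)
sqrt((10 + ((-17 + 33) - 6))*50 + a) = sqrt((10 + ((-17 + 33) - 6))*50 - 644191196) = sqrt((10 + (16 - 6))*50 - 644191196) = sqrt((10 + 10)*50 - 644191196) = sqrt(20*50 - 644191196) = sqrt(1000 - 644191196) = sqrt(-644190196) = 2*I*sqrt(161047549)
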